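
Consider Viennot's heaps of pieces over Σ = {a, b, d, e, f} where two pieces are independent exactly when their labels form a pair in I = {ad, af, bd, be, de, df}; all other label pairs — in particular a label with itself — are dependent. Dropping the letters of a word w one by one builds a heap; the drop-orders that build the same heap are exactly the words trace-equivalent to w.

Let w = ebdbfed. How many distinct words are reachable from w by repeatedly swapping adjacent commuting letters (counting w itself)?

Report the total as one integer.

0(e) covers ∅
1(b) covers ∅
2(d) covers ∅
3(b) covers 1:b
4(f) covers 0:e, 3:b
5(e) covers 4:f
6(d) covers 2:d
floor of heap: 0:e, 1:b, 2:d
completions by unplaced set U, small U first (add the entries for U minus each lowest piece of U):
  |U|=1: {5}:1  {6}:1
  |U|=2: {2,6}:1  {4,5}:1  {5,6}:2
  |U|=3: {0,4,5}:1  {2,5,6}:3  {3,4,5}:1  {4,5,6}:3
  |U|=4: {0,3,4,5}:2  {0,4,5,6}:4  {1,3,4,5}:1  {2,4,5,6}:6  {3,4,5,6}:4
  |U|=5: {0,1,3,4,5}:3  {0,2,4,5,6}:10  {0,3,4,5,6}:10  {1,3,4,5,6}:5  {2,3,4,5,6}:10
  start at 0(e): 15
  start at 1(b): 30
  start at 2(d): 18
sum over floor = 63

63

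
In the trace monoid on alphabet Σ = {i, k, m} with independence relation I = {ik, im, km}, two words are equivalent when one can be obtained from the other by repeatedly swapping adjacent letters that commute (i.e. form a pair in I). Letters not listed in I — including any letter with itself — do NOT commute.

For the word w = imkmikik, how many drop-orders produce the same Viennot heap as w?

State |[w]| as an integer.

piece 0:i — minimal
piece 1:m — minimal
piece 2:k — minimal
piece 3:m rests on {1:m}
piece 4:i rests on {0:i}
piece 5:k rests on {2:k}
piece 6:i rests on {4:i}
piece 7:k rests on {5:k}
minimal pieces: {0:i, 1:m, 2:k}
ways to finish when only these pieces remain (= sum over removing one remaining piece with nothing left below it):
  1 left: {3}→1  {6}→1  {7}→1
  2 left: {1,3}→1  {3,6}→2  {3,7}→2  {4,6}→1  {5,7}→1  {6,7}→2
  3 left: {0,4,6}→1  {1,3,6}→3  {1,3,7}→3  {2,5,7}→1  {3,4,6}→3  {3,5,7}→3  {3,6,7}→6  {4,6,7}→3  {5,6,7}→3
  4 left: {0,3,4,6}→4  {0,4,6,7}→4  {1,3,4,6}→6  {1,3,5,7}→6  {1,3,6,7}→12  {2,3,5,7}→4  {2,5,6,7}→4  {3,4,6,7}→12  {3,5,6,7}→12  {4,5,6,7}→6
  5 left: {0,1,3,4,6}→10  {0,3,4,6,7}→20  {0,4,5,6,7}→10  {1,2,3,5,7}→10  {1,3,4,6,7}→30  {1,3,5,6,7}→30  {2,3,5,6,7}→20  {2,4,5,6,7}→10  {3,4,5,6,7}→30
  6 left: {0,1,3,4,6,7}→60  {0,2,4,5,6,7}→20  {0,3,4,5,6,7}→60  {1,2,3,5,6,7}→60  {1,3,4,5,6,7}→90  {2,3,4,5,6,7}→60
  placing 0:i first → 210 extensions
  placing 1:m first → 140 extensions
  placing 2:k first → 210 extensions
total linear extensions = 560

560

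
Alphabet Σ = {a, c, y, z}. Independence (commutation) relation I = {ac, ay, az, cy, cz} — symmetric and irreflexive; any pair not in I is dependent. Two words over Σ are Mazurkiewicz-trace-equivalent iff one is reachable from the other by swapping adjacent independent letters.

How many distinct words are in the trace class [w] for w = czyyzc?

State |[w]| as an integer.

15

drop 0:c onto floor
drop 1:z onto floor
drop 2:y onto {1:z}
drop 3:y onto {2:y}
drop 4:z onto {3:y}
drop 5:c onto {0:c}
ground layer = {0:c, 1:z}
drop-orders for the pieces not yet dropped (sum over which currently-grounded one goes next):
  1 to go: {4} 1  {5} 1
  2 to go: {0,5} 1  {3,4} 1  {4,5} 2
  3 to go: {0,4,5} 3  {2,3,4} 1  {3,4,5} 3
  4 to go: {0,3,4,5} 6  {1,2,3,4} 1  {2,3,4,5} 4
  if 0:c drops first: 5 orders
  if 1:z drops first: 10 orders
heap linearizations: 15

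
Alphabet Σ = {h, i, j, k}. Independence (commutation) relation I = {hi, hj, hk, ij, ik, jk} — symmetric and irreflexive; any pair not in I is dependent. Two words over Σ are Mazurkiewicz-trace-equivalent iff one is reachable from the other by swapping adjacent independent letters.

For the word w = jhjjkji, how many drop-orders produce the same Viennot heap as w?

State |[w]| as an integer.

piece 0:j — minimal
piece 1:h — minimal
piece 2:j rests on {0:j}
piece 3:j rests on {2:j}
piece 4:k — minimal
piece 5:j rests on {3:j}
piece 6:i — minimal
minimal pieces: {0:j, 1:h, 4:k, 6:i}
ways to finish when only these pieces remain (= sum over removing one remaining piece with nothing left below it):
  1 left: {1}→1  {4}→1  {5}→1  {6}→1
  2 left: {1,4}→2  {1,5}→2  {1,6}→2  {3,5}→1  {4,5}→2  {4,6}→2  {5,6}→2
  3 left: {1,3,5}→3  {1,4,5}→6  {1,4,6}→6  {1,5,6}→6  {2,3,5}→1  {3,4,5}→3  {3,5,6}→3  {4,5,6}→6
  4 left: {0,2,3,5}→1  {1,2,3,5}→4  {1,3,4,5}→12  {1,3,5,6}→12  {1,4,5,6}→24  {2,3,4,5}→4  {2,3,5,6}→4  {3,4,5,6}→12
  5 left: {0,1,2,3,5}→5  {0,2,3,4,5}→5  {0,2,3,5,6}→5  {1,2,3,4,5}→20  {1,2,3,5,6}→20  {1,3,4,5,6}→60  {2,3,4,5,6}→20
  placing 0:j first → 120 extensions
  placing 1:h first → 30 extensions
  placing 4:k first → 30 extensions
  placing 6:i first → 30 extensions
total linear extensions = 210

210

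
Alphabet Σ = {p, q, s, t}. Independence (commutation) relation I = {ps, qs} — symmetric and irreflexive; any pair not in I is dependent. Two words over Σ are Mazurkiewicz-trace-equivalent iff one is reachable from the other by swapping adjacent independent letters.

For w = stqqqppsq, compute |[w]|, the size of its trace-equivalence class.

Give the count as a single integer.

7

piece 0:s — minimal
piece 1:t rests on {0:s}
piece 2:q rests on {1:t}
piece 3:q rests on {2:q}
piece 4:q rests on {3:q}
piece 5:p rests on {4:q}
piece 6:p rests on {5:p}
piece 7:s rests on {1:t}
piece 8:q rests on {6:p}
minimal pieces: {0:s}
ways to finish when only these pieces remain (= sum over removing one remaining piece with nothing left below it):
  1 left: {7}→1  {8}→1
  2 left: {6,8}→1  {7,8}→2
  3 left: {5,6,8}→1  {6,7,8}→3
  4 left: {4,5,6,8}→1  {5,6,7,8}→4
  5 left: {3,4,5,6,8}→1  {4,5,6,7,8}→5
  6 left: {2,3,4,5,6,8}→1  {3,4,5,6,7,8}→6
  7 left: {2,3,4,5,6,7,8}→7
  placing 0:s first → 7 extensions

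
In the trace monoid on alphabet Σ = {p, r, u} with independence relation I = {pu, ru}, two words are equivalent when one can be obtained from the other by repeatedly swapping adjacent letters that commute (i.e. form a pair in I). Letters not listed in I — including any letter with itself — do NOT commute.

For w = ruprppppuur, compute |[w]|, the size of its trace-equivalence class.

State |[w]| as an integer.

165

0(r) covers ∅
1(u) covers ∅
2(p) covers 0:r
3(r) covers 2:p
4(p) covers 3:r
5(p) covers 4:p
6(p) covers 5:p
7(p) covers 6:p
8(u) covers 1:u
9(u) covers 8:u
10(r) covers 7:p
floor of heap: 0:r, 1:u
completions by unplaced set U, small U first (add the entries for U minus each lowest piece of U):
  |U|=1: {9}:1  {10}:1
  |U|=2: {7,10}:1  {8,9}:1  {9,10}:2
  |U|=3: {1,8,9}:1  {6,7,10}:1  {7,9,10}:3  {8,9,10}:3
  |U|=4: {1,8,9,10}:4  {5,6,7,10}:1  {6,7,9,10}:4  {7,8,9,10}:6
  |U|=5: {1,7,8,9,10}:10  {4,5,6,7,10}:1  {5,6,7,9,10}:5  {6,7,8,9,10}:10
  |U|=6: {1,6,7,8,9,10}:20  {3,4,5,6,7,10}:1  {4,5,6,7,9,10}:6  {5,6,7,8,9,10}:15
  |U|=7: {1,5,6,7,8,9,10}:35  {2,3,4,5,6,7,10}:1  {3,4,5,6,7,9,10}:7  {4,5,6,7,8,9,10}:21
  |U|=8: {0,2,3,4,5,6,7,10}:1  {1,4,5,6,7,8,9,10}:56  {2,3,4,5,6,7,9,10}:8  {3,4,5,6,7,8,9,10}:28
  |U|=9: {0,2,3,4,5,6,7,9,10}:9  {1,3,4,5,6,7,8,9,10}:84  {2,3,4,5,6,7,8,9,10}:36
  start at 0(r): 120
  start at 1(u): 45
sum over floor = 165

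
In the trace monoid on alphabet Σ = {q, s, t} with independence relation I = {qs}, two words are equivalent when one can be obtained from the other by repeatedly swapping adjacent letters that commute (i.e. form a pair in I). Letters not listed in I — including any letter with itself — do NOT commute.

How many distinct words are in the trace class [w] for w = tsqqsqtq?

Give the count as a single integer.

10

#0=t has no predecessor
#1=s depends on [0:t]
#2=q depends on [0:t]
#3=q depends on [2:q]
#4=s depends on [1:s]
#5=q depends on [3:q]
#6=t depends on [4:s, 5:q]
#7=q depends on [6:t]
sources: [0:t]
N(rest) = Σ N(rest − s) over sources s of rest; N(one piece) = 1:
  size 1 → [7]=1
  size 2 → [6,7]=1
  size 3 → [4,6,7]=1  [5,6,7]=1
  size 4 → [1,4,6,7]=1  [3,5,6,7]=1  [4,5,6,7]=2
  size 5 → [1,4,5,6,7]=3  [2,3,5,6,7]=1  [3,4,5,6,7]=3
  size 6 → [1,3,4,5,6,7]=6  [2,3,4,5,6,7]=4
  first=0(t) contributes 10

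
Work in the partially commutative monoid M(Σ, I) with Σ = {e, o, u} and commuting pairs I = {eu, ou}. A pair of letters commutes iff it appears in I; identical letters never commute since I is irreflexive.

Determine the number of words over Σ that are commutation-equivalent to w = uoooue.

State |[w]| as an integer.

drop 0:u onto floor
drop 1:o onto floor
drop 2:o onto {1:o}
drop 3:o onto {2:o}
drop 4:u onto {0:u}
drop 5:e onto {3:o}
ground layer = {0:u, 1:o}
drop-orders for the pieces not yet dropped (sum over which currently-grounded one goes next):
  1 to go: {4} 1  {5} 1
  2 to go: {0,4} 1  {3,5} 1  {4,5} 2
  3 to go: {0,4,5} 3  {2,3,5} 1  {3,4,5} 3
  4 to go: {0,3,4,5} 6  {1,2,3,5} 1  {2,3,4,5} 4
  if 0:u drops first: 5 orders
  if 1:o drops first: 10 orders
heap linearizations: 15

15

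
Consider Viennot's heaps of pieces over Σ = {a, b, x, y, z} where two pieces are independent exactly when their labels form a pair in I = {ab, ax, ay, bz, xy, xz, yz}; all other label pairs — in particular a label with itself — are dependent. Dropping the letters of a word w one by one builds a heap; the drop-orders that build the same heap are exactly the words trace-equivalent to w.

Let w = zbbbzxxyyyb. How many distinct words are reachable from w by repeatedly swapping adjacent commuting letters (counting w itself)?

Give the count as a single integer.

550

0(z) covers ∅
1(b) covers ∅
2(b) covers 1:b
3(b) covers 2:b
4(z) covers 0:z
5(x) covers 3:b
6(x) covers 5:x
7(y) covers 3:b
8(y) covers 7:y
9(y) covers 8:y
10(b) covers 6:x, 9:y
floor of heap: 0:z, 1:b
completions by unplaced set U, small U first (add the entries for U minus each lowest piece of U):
  |U|=1: {4}:1  {10}:1
  |U|=2: {0,4}:1  {4,10}:2  {6,10}:1  {9,10}:1
  |U|=3: {0,4,10}:3  {4,6,10}:3  {4,9,10}:3  {5,6,10}:1  {6,9,10}:2  {8,9,10}:1
  |U|=4: {0,4,6,10}:6  {0,4,9,10}:6  {4,5,6,10}:4  {4,6,9,10}:8  {4,8,9,10}:4  {5,6,9,10}:3  {6,8,9,10}:3  {7,8,9,10}:1
  |U|=5: {0,4,5,6,10}:10  {0,4,6,9,10}:20  {0,4,8,9,10}:10  {4,5,6,9,10}:15  {4,6,8,9,10}:15  {4,7,8,9,10}:5  {5,6,8,9,10}:6  {6,7,8,9,10}:4
  |U|=6: {0,4,5,6,9,10}:45  {0,4,6,8,9,10}:45  {0,4,7,8,9,10}:15  {4,5,6,8,9,10}:36  {4,6,7,8,9,10}:24  {5,6,7,8,9,10}:10
  |U|=7: {0,4,5,6,8,9,10}:126  {0,4,6,7,8,9,10}:84  {3,5,6,7,8,9,10}:10  {4,5,6,7,8,9,10}:70
  |U|=8: {0,4,5,6,7,8,9,10}:280  {2,3,5,6,7,8,9,10}:10  {3,4,5,6,7,8,9,10}:80
  |U|=9: {0,3,4,5,6,7,8,9,10}:360  {1,2,3,5,6,7,8,9,10}:10  {2,3,4,5,6,7,8,9,10}:90
  start at 0(z): 100
  start at 1(b): 450
sum over floor = 550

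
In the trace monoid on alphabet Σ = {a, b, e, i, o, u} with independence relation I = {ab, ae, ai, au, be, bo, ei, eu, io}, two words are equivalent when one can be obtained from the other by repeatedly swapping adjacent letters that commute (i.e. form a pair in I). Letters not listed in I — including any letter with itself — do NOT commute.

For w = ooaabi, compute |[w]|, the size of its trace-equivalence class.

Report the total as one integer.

0(o) covers ∅
1(o) covers 0:o
2(a) covers 1:o
3(a) covers 2:a
4(b) covers ∅
5(i) covers 4:b
floor of heap: 0:o, 4:b
completions by unplaced set U, small U first (add the entries for U minus each lowest piece of U):
  |U|=1: {3}:1  {5}:1
  |U|=2: {2,3}:1  {3,5}:2  {4,5}:1
  |U|=3: {1,2,3}:1  {2,3,5}:3  {3,4,5}:3
  |U|=4: {0,1,2,3}:1  {1,2,3,5}:4  {2,3,4,5}:6
  start at 0(o): 10
  start at 4(b): 5
sum over floor = 15

15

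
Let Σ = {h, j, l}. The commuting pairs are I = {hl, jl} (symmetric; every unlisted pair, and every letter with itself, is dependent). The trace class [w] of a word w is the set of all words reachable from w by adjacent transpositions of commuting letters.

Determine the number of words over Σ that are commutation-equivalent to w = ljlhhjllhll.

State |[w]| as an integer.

462

0(l) covers ∅
1(j) covers ∅
2(l) covers 0:l
3(h) covers 1:j
4(h) covers 3:h
5(j) covers 4:h
6(l) covers 2:l
7(l) covers 6:l
8(h) covers 5:j
9(l) covers 7:l
10(l) covers 9:l
floor of heap: 0:l, 1:j
completions by unplaced set U, small U first (add the entries for U minus each lowest piece of U):
  |U|=1: {8}:1  {10}:1
  |U|=2: {5,8}:1  {8,10}:2  {9,10}:1
  |U|=3: {4,5,8}:1  {5,8,10}:3  {7,9,10}:1  {8,9,10}:3
  |U|=4: {3,4,5,8}:1  {4,5,8,10}:4  {5,8,9,10}:6  {6,7,9,10}:1  {7,8,9,10}:4
  |U|=5: {1,3,4,5,8}:1  {2,6,7,9,10}:1  {3,4,5,8,10}:5  {4,5,8,9,10}:10  {5,7,8,9,10}:10  {6,7,8,9,10}:5
  |U|=6: {0,2,6,7,9,10}:1  {1,3,4,5,8,10}:6  {2,6,7,8,9,10}:6  {3,4,5,8,9,10}:15  {4,5,7,8,9,10}:20  {5,6,7,8,9,10}:15
  |U|=7: {0,2,6,7,8,9,10}:7  {1,3,4,5,8,9,10}:21  {2,5,6,7,8,9,10}:21  {3,4,5,7,8,9,10}:35  {4,5,6,7,8,9,10}:35
  |U|=8: {0,2,5,6,7,8,9,10}:28  {1,3,4,5,7,8,9,10}:56  {2,4,5,6,7,8,9,10}:56  {3,4,5,6,7,8,9,10}:70
  |U|=9: {0,2,4,5,6,7,8,9,10}:84  {1,3,4,5,6,7,8,9,10}:126  {2,3,4,5,6,7,8,9,10}:126
  start at 0(l): 252
  start at 1(j): 210
sum over floor = 462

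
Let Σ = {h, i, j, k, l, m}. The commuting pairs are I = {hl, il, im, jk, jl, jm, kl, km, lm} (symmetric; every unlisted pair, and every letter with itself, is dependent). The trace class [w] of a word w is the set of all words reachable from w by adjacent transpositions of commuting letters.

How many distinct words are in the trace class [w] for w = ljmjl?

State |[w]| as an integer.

30

piece 0:l — minimal
piece 1:j — minimal
piece 2:m — minimal
piece 3:j rests on {1:j}
piece 4:l rests on {0:l}
minimal pieces: {0:l, 1:j, 2:m}
ways to finish when only these pieces remain (= sum over removing one remaining piece with nothing left below it):
  1 left: {2}→1  {3}→1  {4}→1
  2 left: {0,4}→1  {1,3}→1  {2,3}→2  {2,4}→2  {3,4}→2
  3 left: {0,2,4}→3  {0,3,4}→3  {1,2,3}→3  {1,3,4}→3  {2,3,4}→6
  placing 0:l first → 12 extensions
  placing 1:j first → 12 extensions
  placing 2:m first → 6 extensions
total linear extensions = 30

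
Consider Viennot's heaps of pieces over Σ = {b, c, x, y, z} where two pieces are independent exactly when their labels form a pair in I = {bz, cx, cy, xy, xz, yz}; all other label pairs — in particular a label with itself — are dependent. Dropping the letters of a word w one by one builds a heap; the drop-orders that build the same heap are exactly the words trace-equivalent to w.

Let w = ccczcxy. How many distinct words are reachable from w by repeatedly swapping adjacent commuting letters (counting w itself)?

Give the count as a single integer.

42

piece 0:c — minimal
piece 1:c rests on {0:c}
piece 2:c rests on {1:c}
piece 3:z rests on {2:c}
piece 4:c rests on {3:z}
piece 5:x — minimal
piece 6:y — minimal
minimal pieces: {0:c, 5:x, 6:y}
ways to finish when only these pieces remain (= sum over removing one remaining piece with nothing left below it):
  1 left: {4}→1  {5}→1  {6}→1
  2 left: {3,4}→1  {4,5}→2  {4,6}→2  {5,6}→2
  3 left: {2,3,4}→1  {3,4,5}→3  {3,4,6}→3  {4,5,6}→6
  4 left: {1,2,3,4}→1  {2,3,4,5}→4  {2,3,4,6}→4  {3,4,5,6}→12
  5 left: {0,1,2,3,4}→1  {1,2,3,4,5}→5  {1,2,3,4,6}→5  {2,3,4,5,6}→20
  placing 0:c first → 30 extensions
  placing 5:x first → 6 extensions
  placing 6:y first → 6 extensions
total linear extensions = 42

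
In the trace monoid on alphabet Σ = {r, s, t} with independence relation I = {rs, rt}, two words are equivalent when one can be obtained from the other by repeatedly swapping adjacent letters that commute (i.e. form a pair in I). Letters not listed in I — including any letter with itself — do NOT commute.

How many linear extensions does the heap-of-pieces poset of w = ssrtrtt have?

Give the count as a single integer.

drop 0:s onto floor
drop 1:s onto {0:s}
drop 2:r onto floor
drop 3:t onto {1:s}
drop 4:r onto {2:r}
drop 5:t onto {3:t}
drop 6:t onto {5:t}
ground layer = {0:s, 2:r}
drop-orders for the pieces not yet dropped (sum over which currently-grounded one goes next):
  1 to go: {4} 1  {6} 1
  2 to go: {2,4} 1  {4,6} 2  {5,6} 1
  3 to go: {2,4,6} 3  {3,5,6} 1  {4,5,6} 3
  4 to go: {1,3,5,6} 1  {2,4,5,6} 6  {3,4,5,6} 4
  5 to go: {0,1,3,5,6} 1  {1,3,4,5,6} 5  {2,3,4,5,6} 10
  if 0:s drops first: 15 orders
  if 2:r drops first: 6 orders
heap linearizations: 21

21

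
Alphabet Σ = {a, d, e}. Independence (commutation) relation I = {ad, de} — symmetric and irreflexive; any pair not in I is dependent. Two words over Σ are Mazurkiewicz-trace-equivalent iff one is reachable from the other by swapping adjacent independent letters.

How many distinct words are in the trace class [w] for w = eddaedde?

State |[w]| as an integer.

0(e) covers ∅
1(d) covers ∅
2(d) covers 1:d
3(a) covers 0:e
4(e) covers 3:a
5(d) covers 2:d
6(d) covers 5:d
7(e) covers 4:e
floor of heap: 0:e, 1:d
completions by unplaced set U, small U first (add the entries for U minus each lowest piece of U):
  |U|=1: {6}:1  {7}:1
  |U|=2: {4,7}:1  {5,6}:1  {6,7}:2
  |U|=3: {2,5,6}:1  {3,4,7}:1  {4,6,7}:3  {5,6,7}:3
  |U|=4: {0,3,4,7}:1  {1,2,5,6}:1  {2,5,6,7}:4  {3,4,6,7}:4  {4,5,6,7}:6
  |U|=5: {0,3,4,6,7}:5  {1,2,5,6,7}:5  {2,4,5,6,7}:10  {3,4,5,6,7}:10
  |U|=6: {0,3,4,5,6,7}:15  {1,2,4,5,6,7}:15  {2,3,4,5,6,7}:20
  start at 0(e): 35
  start at 1(d): 35
sum over floor = 70

70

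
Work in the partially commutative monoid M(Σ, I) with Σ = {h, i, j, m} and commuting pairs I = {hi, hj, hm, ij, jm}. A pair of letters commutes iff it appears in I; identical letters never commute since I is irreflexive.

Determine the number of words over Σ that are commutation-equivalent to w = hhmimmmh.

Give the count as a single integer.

56

piece 0:h — minimal
piece 1:h rests on {0:h}
piece 2:m — minimal
piece 3:i rests on {2:m}
piece 4:m rests on {3:i}
piece 5:m rests on {4:m}
piece 6:m rests on {5:m}
piece 7:h rests on {1:h}
minimal pieces: {0:h, 2:m}
ways to finish when only these pieces remain (= sum over removing one remaining piece with nothing left below it):
  1 left: {6}→1  {7}→1
  2 left: {1,7}→1  {5,6}→1  {6,7}→2
  3 left: {0,1,7}→1  {1,6,7}→3  {4,5,6}→1  {5,6,7}→3
  4 left: {0,1,6,7}→4  {1,5,6,7}→6  {3,4,5,6}→1  {4,5,6,7}→4
  5 left: {0,1,5,6,7}→10  {1,4,5,6,7}→10  {2,3,4,5,6}→1  {3,4,5,6,7}→5
  6 left: {0,1,4,5,6,7}→20  {1,3,4,5,6,7}→15  {2,3,4,5,6,7}→6
  placing 0:h first → 21 extensions
  placing 2:m first → 35 extensions
total linear extensions = 56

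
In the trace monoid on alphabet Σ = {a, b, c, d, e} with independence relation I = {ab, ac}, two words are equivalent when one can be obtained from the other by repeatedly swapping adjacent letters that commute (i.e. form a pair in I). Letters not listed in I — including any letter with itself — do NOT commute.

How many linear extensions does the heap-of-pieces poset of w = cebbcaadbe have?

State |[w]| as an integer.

10

#0=c has no predecessor
#1=e depends on [0:c]
#2=b depends on [1:e]
#3=b depends on [2:b]
#4=c depends on [3:b]
#5=a depends on [1:e]
#6=a depends on [5:a]
#7=d depends on [4:c, 6:a]
#8=b depends on [7:d]
#9=e depends on [8:b]
sources: [0:c]
N(rest) = Σ N(rest − s) over sources s of rest; N(one piece) = 1:
  size 1 → [9]=1
  size 2 → [8,9]=1
  size 3 → [7,8,9]=1
  size 4 → [4,7,8,9]=1  [6,7,8,9]=1
  size 5 → [3,4,7,8,9]=1  [4,6,7,8,9]=2  [5,6,7,8,9]=1
  size 6 → [2,3,4,7,8,9]=1  [3,4,6,7,8,9]=3  [4,5,6,7,8,9]=3
  size 7 → [2,3,4,6,7,8,9]=4  [3,4,5,6,7,8,9]=6
  size 8 → [2,3,4,5,6,7,8,9]=10
  first=0(c) contributes 10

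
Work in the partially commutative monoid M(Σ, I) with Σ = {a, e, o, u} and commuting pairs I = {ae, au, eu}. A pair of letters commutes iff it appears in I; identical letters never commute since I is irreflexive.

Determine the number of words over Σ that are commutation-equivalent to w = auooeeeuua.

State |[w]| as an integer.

drop 0:a onto floor
drop 1:u onto floor
drop 2:o onto {0:a, 1:u}
drop 3:o onto {2:o}
drop 4:e onto {3:o}
drop 5:e onto {4:e}
drop 6:e onto {5:e}
drop 7:u onto {3:o}
drop 8:u onto {7:u}
drop 9:a onto {3:o}
ground layer = {0:a, 1:u}
drop-orders for the pieces not yet dropped (sum over which currently-grounded one goes next):
  1 to go: {6} 1  {8} 1  {9} 1
  2 to go: {5,6} 1  {6,8} 2  {6,9} 2  {7,8} 1  {8,9} 2
  3 to go: {4,5,6} 1  {5,6,8} 3  {5,6,9} 3  {6,7,8} 3  {6,8,9} 6  {7,8,9} 3
  4 to go: {4,5,6,8} 4  {4,5,6,9} 4  {5,6,7,8} 6  {5,6,8,9} 12  {6,7,8,9} 12
  5 to go: {4,5,6,7,8} 10  {4,5,6,8,9} 20  {5,6,7,8,9} 30
  6 to go: {4,5,6,7,8,9} 60
  7 to go: {3,4,5,6,7,8,9} 60
  8 to go: {2,3,4,5,6,7,8,9} 60
  if 0:a drops first: 60 orders
  if 1:u drops first: 60 orders
heap linearizations: 120

120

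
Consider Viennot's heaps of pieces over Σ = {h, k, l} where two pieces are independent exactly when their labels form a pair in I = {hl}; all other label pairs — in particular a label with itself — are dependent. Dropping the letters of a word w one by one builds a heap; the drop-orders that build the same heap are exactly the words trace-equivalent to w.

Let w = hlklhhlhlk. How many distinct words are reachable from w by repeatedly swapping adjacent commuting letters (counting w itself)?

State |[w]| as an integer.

40

piece 0:h — minimal
piece 1:l — minimal
piece 2:k rests on {0:h, 1:l}
piece 3:l rests on {2:k}
piece 4:h rests on {2:k}
piece 5:h rests on {4:h}
piece 6:l rests on {3:l}
piece 7:h rests on {5:h}
piece 8:l rests on {6:l}
piece 9:k rests on {7:h, 8:l}
minimal pieces: {0:h, 1:l}
ways to finish when only these pieces remain (= sum over removing one remaining piece with nothing left below it):
  1 left: {9}→1
  2 left: {7,9}→1  {8,9}→1
  3 left: {5,7,9}→1  {6,8,9}→1  {7,8,9}→2
  4 left: {3,6,8,9}→1  {4,5,7,9}→1  {5,7,8,9}→3  {6,7,8,9}→3
  5 left: {3,6,7,8,9}→4  {4,5,7,8,9}→4  {5,6,7,8,9}→6
  6 left: {3,5,6,7,8,9}→10  {4,5,6,7,8,9}→10
  7 left: {3,4,5,6,7,8,9}→20
  8 left: {2,3,4,5,6,7,8,9}→20
  placing 0:h first → 20 extensions
  placing 1:l first → 20 extensions
total linear extensions = 40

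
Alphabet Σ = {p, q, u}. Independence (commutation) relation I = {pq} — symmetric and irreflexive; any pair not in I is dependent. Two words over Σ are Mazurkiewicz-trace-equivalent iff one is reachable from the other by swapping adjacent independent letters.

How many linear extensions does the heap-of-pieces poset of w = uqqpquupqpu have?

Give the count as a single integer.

#0=u has no predecessor
#1=q depends on [0:u]
#2=q depends on [1:q]
#3=p depends on [0:u]
#4=q depends on [2:q]
#5=u depends on [3:p, 4:q]
#6=u depends on [5:u]
#7=p depends on [6:u]
#8=q depends on [6:u]
#9=p depends on [7:p]
#10=u depends on [8:q, 9:p]
sources: [0:u]
N(rest) = Σ N(rest − s) over sources s of rest; N(one piece) = 1:
  size 1 → [10]=1
  size 2 → [8,10]=1  [9,10]=1
  size 3 → [7,9,10]=1  [8,9,10]=2
  size 4 → [7,8,9,10]=3
  size 5 → [6,7,8,9,10]=3
  size 6 → [5,6,7,8,9,10]=3
  size 7 → [3,5,6,7,8,9,10]=3  [4,5,6,7,8,9,10]=3
  size 8 → [2,4,5,6,7,8,9,10]=3  [3,4,5,6,7,8,9,10]=6
  size 9 → [1,2,4,5,6,7,8,9,10]=3  [2,3,4,5,6,7,8,9,10]=9
  first=0(u) contributes 12

12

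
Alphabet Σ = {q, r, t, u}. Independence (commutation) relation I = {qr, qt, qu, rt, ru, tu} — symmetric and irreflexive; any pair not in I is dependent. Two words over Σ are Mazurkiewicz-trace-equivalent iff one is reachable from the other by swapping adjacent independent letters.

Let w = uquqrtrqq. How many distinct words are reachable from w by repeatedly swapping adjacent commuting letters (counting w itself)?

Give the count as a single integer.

3780

0(u) covers ∅
1(q) covers ∅
2(u) covers 0:u
3(q) covers 1:q
4(r) covers ∅
5(t) covers ∅
6(r) covers 4:r
7(q) covers 3:q
8(q) covers 7:q
floor of heap: 0:u, 1:q, 4:r, 5:t
completions by unplaced set U, small U first (add the entries for U minus each lowest piece of U):
  |U|=1: {2}:1  {5}:1  {6}:1  {8}:1
  |U|=2: {0,2}:1  {2,5}:2  {2,6}:2  {2,8}:2  {4,6}:1  {5,6}:2  {5,8}:2  {6,8}:2  {7,8}:1
  |U|=3: {0,2,5}:3  {0,2,6}:3  {0,2,8}:3  {2,4,6}:3  {2,5,6}:6  {2,5,8}:6  {2,6,8}:6  {2,7,8}:3  {3,7,8}:1  {4,5,6}:3  {4,6,8}:3  {5,6,8}:6  {5,7,8}:3  {6,7,8}:3
  |U|=4: {0,2,4,6}:6  {0,2,5,6}:12  {0,2,5,8}:12  {0,2,6,8}:12  {0,2,7,8}:6  {1,3,7,8}:1  {2,3,7,8}:4  {2,4,5,6}:12  {2,4,6,8}:12  {2,5,6,8}:24  {2,5,7,8}:12  {2,6,7,8}:12  {3,5,7,8}:4  {3,6,7,8}:4  {4,5,6,8}:12  {4,6,7,8}:6  {5,6,7,8}:12
  |U|=5: {0,2,3,7,8}:10  {0,2,4,5,6}:30  {0,2,4,6,8}:30  {0,2,5,6,8}:60  {0,2,5,7,8}:30  {0,2,6,7,8}:30  {1,2,3,7,8}:5  {1,3,5,7,8}:5  {1,3,6,7,8}:5  {2,3,5,7,8}:20  {2,3,6,7,8}:20  {2,4,5,6,8}:60  {2,4,6,7,8}:30  {2,5,6,7,8}:60  {3,4,6,7,8}:10  {3,5,6,7,8}:20  {4,5,6,7,8}:30
  |U|=6: {0,1,2,3,7,8}:15  {0,2,3,5,7,8}:60  {0,2,3,6,7,8}:60  {0,2,4,5,6,8}:180  {0,2,4,6,7,8}:90  {0,2,5,6,7,8}:180  {1,2,3,5,7,8}:30  {1,2,3,6,7,8}:30  {1,3,4,6,7,8}:15  {1,3,5,6,7,8}:30  {2,3,4,6,7,8}:60  {2,3,5,6,7,8}:120  {2,4,5,6,7,8}:180  {3,4,5,6,7,8}:60
  |U|=7: {0,1,2,3,5,7,8}:105  {0,1,2,3,6,7,8}:105  {0,2,3,4,6,7,8}:210  {0,2,3,5,6,7,8}:420  {0,2,4,5,6,7,8}:630  {1,2,3,4,6,7,8}:105  {1,2,3,5,6,7,8}:210  {1,3,4,5,6,7,8}:105  {2,3,4,5,6,7,8}:420
  start at 0(u): 840
  start at 1(q): 1680
  start at 4(r): 840
  start at 5(t): 420
sum over floor = 3780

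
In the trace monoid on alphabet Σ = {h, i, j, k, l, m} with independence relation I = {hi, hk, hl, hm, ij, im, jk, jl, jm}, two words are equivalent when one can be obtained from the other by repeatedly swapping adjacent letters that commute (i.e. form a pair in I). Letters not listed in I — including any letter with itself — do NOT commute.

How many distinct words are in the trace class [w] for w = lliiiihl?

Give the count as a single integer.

drop 0:l onto floor
drop 1:l onto {0:l}
drop 2:i onto {1:l}
drop 3:i onto {2:i}
drop 4:i onto {3:i}
drop 5:i onto {4:i}
drop 6:h onto floor
drop 7:l onto {5:i}
ground layer = {0:l, 6:h}
drop-orders for the pieces not yet dropped (sum over which currently-grounded one goes next):
  1 to go: {6} 1  {7} 1
  2 to go: {5,7} 1  {6,7} 2
  3 to go: {4,5,7} 1  {5,6,7} 3
  4 to go: {3,4,5,7} 1  {4,5,6,7} 4
  5 to go: {2,3,4,5,7} 1  {3,4,5,6,7} 5
  6 to go: {1,2,3,4,5,7} 1  {2,3,4,5,6,7} 6
  if 0:l drops first: 7 orders
  if 6:h drops first: 1 orders
heap linearizations: 8

8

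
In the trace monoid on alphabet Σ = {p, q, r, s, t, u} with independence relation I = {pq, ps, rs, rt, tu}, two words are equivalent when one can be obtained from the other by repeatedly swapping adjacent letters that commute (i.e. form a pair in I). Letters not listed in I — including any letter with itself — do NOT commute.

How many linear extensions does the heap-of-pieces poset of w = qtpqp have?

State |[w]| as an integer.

0(q) covers ∅
1(t) covers 0:q
2(p) covers 1:t
3(q) covers 1:t
4(p) covers 2:p
floor of heap: 0:q
completions by unplaced set U, small U first (add the entries for U minus each lowest piece of U):
  |U|=1: {3}:1  {4}:1
  |U|=2: {2,4}:1  {3,4}:2
  |U|=3: {2,3,4}:3
  start at 0(q): 3

3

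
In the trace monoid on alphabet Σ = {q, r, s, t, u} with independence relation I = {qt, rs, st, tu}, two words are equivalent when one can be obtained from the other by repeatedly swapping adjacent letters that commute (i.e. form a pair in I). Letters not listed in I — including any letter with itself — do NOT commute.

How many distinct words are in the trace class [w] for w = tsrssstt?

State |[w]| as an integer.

drop 0:t onto floor
drop 1:s onto floor
drop 2:r onto {0:t}
drop 3:s onto {1:s}
drop 4:s onto {3:s}
drop 5:s onto {4:s}
drop 6:t onto {2:r}
drop 7:t onto {6:t}
ground layer = {0:t, 1:s}
drop-orders for the pieces not yet dropped (sum over which currently-grounded one goes next):
  1 to go: {5} 1  {7} 1
  2 to go: {4,5} 1  {5,7} 2  {6,7} 1
  3 to go: {2,6,7} 1  {3,4,5} 1  {4,5,7} 3  {5,6,7} 3
  4 to go: {0,2,6,7} 1  {1,3,4,5} 1  {2,5,6,7} 4  {3,4,5,7} 4  {4,5,6,7} 6
  5 to go: {0,2,5,6,7} 5  {1,3,4,5,7} 5  {2,4,5,6,7} 10  {3,4,5,6,7} 10
  6 to go: {0,2,4,5,6,7} 15  {1,3,4,5,6,7} 15  {2,3,4,5,6,7} 20
  if 0:t drops first: 35 orders
  if 1:s drops first: 35 orders
heap linearizations: 70

70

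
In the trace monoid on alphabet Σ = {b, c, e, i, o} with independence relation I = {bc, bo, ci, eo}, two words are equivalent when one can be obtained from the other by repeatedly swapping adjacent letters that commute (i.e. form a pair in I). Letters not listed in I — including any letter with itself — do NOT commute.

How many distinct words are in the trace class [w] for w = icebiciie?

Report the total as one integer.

10

#0=i has no predecessor
#1=c has no predecessor
#2=e depends on [0:i, 1:c]
#3=b depends on [2:e]
#4=i depends on [3:b]
#5=c depends on [2:e]
#6=i depends on [4:i]
#7=i depends on [6:i]
#8=e depends on [5:c, 7:i]
sources: [0:i, 1:c]
N(rest) = Σ N(rest − s) over sources s of rest; N(one piece) = 1:
  size 1 → [8]=1
  size 2 → [5,8]=1  [7,8]=1
  size 3 → [5,7,8]=2  [6,7,8]=1
  size 4 → [4,6,7,8]=1  [5,6,7,8]=3
  size 5 → [3,4,6,7,8]=1  [4,5,6,7,8]=4
  size 6 → [3,4,5,6,7,8]=5
  size 7 → [2,3,4,5,6,7,8]=5
  first=0(i) contributes 5
  first=1(c) contributes 5
|[w]| = 10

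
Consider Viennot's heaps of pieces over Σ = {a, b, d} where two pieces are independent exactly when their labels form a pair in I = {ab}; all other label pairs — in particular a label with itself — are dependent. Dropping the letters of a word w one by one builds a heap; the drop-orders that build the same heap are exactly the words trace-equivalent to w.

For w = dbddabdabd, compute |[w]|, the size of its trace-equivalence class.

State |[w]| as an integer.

4

drop 0:d onto floor
drop 1:b onto {0:d}
drop 2:d onto {1:b}
drop 3:d onto {2:d}
drop 4:a onto {3:d}
drop 5:b onto {3:d}
drop 6:d onto {4:a, 5:b}
drop 7:a onto {6:d}
drop 8:b onto {6:d}
drop 9:d onto {7:a, 8:b}
ground layer = {0:d}
drop-orders for the pieces not yet dropped (sum over which currently-grounded one goes next):
  1 to go: {9} 1
  2 to go: {7,9} 1  {8,9} 1
  3 to go: {7,8,9} 2
  4 to go: {6,7,8,9} 2
  5 to go: {4,6,7,8,9} 2  {5,6,7,8,9} 2
  6 to go: {4,5,6,7,8,9} 4
  7 to go: {3,4,5,6,7,8,9} 4
  8 to go: {2,3,4,5,6,7,8,9} 4
  if 0:d drops first: 4 orders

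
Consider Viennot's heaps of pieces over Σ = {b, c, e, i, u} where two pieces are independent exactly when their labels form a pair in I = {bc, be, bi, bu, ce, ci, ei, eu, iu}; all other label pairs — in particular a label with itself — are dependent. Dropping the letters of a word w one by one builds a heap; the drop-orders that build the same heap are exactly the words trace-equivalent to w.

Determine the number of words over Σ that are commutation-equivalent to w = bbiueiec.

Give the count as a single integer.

2520

piece 0:b — minimal
piece 1:b rests on {0:b}
piece 2:i — minimal
piece 3:u — minimal
piece 4:e — minimal
piece 5:i rests on {2:i}
piece 6:e rests on {4:e}
piece 7:c rests on {3:u}
minimal pieces: {0:b, 2:i, 3:u, 4:e}
ways to finish when only these pieces remain (= sum over removing one remaining piece with nothing left below it):
  1 left: {1}→1  {5}→1  {6}→1  {7}→1
  2 left: {0,1}→1  {1,5}→2  {1,6}→2  {1,7}→2  {2,5}→1  {3,7}→1  {4,6}→1  {5,6}→2  {5,7}→2  {6,7}→2
  3 left: {0,1,5}→3  {0,1,6}→3  {0,1,7}→3  {1,2,5}→3  {1,3,7}→3  {1,4,6}→3  {1,5,6}→6  {1,5,7}→6  {1,6,7}→6  {2,5,6}→3  {2,5,7}→3  {3,5,7}→3  {3,6,7}→3  {4,5,6}→3  {4,6,7}→3  {5,6,7}→6
  4 left: {0,1,2,5}→6  {0,1,3,7}→6  {0,1,4,6}→6  {0,1,5,6}→12  {0,1,5,7}→12  {0,1,6,7}→12  {1,2,5,6}→12  {1,2,5,7}→12  {1,3,5,7}→12  {1,3,6,7}→12  {1,4,5,6}→12  {1,4,6,7}→12  {1,5,6,7}→24  {2,3,5,7}→6  {2,4,5,6}→6  {2,5,6,7}→12  {3,4,6,7}→6  {3,5,6,7}→12  {4,5,6,7}→12
  5 left: {0,1,2,5,6}→30  {0,1,2,5,7}→30  {0,1,3,5,7}→30  {0,1,3,6,7}→30  {0,1,4,5,6}→30  {0,1,4,6,7}→30  {0,1,5,6,7}→60  {1,2,3,5,7}→30  {1,2,4,5,6}→30  {1,2,5,6,7}→60  {1,3,4,6,7}→30  {1,3,5,6,7}→60  {1,4,5,6,7}→60  {2,3,5,6,7}→30  {2,4,5,6,7}→30  {3,4,5,6,7}→30
  6 left: {0,1,2,3,5,7}→90  {0,1,2,4,5,6}→90  {0,1,2,5,6,7}→180  {0,1,3,4,6,7}→90  {0,1,3,5,6,7}→180  {0,1,4,5,6,7}→180  {1,2,3,5,6,7}→180  {1,2,4,5,6,7}→180  {1,3,4,5,6,7}→180  {2,3,4,5,6,7}→90
  placing 0:b first → 630 extensions
  placing 2:i first → 630 extensions
  placing 3:u first → 630 extensions
  placing 4:e first → 630 extensions
total linear extensions = 2520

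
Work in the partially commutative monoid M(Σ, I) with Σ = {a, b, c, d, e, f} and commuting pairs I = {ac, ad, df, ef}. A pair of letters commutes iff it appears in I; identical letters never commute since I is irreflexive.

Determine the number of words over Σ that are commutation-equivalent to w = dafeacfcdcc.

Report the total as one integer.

10

#0=d has no predecessor
#1=a has no predecessor
#2=f depends on [1:a]
#3=e depends on [0:d, 1:a]
#4=a depends on [2:f, 3:e]
#5=c depends on [2:f, 3:e]
#6=f depends on [4:a, 5:c]
#7=c depends on [6:f]
#8=d depends on [7:c]
#9=c depends on [8:d]
#10=c depends on [9:c]
sources: [0:d, 1:a]
N(rest) = Σ N(rest − s) over sources s of rest; N(one piece) = 1:
  size 1 → [10]=1
  size 2 → [9,10]=1
  size 3 → [8,9,10]=1
  size 4 → [7,8,9,10]=1
  size 5 → [6,7,8,9,10]=1
  size 6 → [4,6,7,8,9,10]=1  [5,6,7,8,9,10]=1
  size 7 → [4,5,6,7,8,9,10]=2
  size 8 → [2,4,5,6,7,8,9,10]=2  [3,4,5,6,7,8,9,10]=2
  size 9 → [0,3,4,5,6,7,8,9,10]=2  [2,3,4,5,6,7,8,9,10]=4
  first=0(d) contributes 4
  first=1(a) contributes 6
|[w]| = 10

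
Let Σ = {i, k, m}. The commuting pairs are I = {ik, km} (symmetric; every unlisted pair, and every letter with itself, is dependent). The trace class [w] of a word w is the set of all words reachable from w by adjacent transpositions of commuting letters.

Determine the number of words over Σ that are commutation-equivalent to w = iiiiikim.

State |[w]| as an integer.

0(i) covers ∅
1(i) covers 0:i
2(i) covers 1:i
3(i) covers 2:i
4(i) covers 3:i
5(k) covers ∅
6(i) covers 4:i
7(m) covers 6:i
floor of heap: 0:i, 5:k
completions by unplaced set U, small U first (add the entries for U minus each lowest piece of U):
  |U|=1: {5}:1  {7}:1
  |U|=2: {5,7}:2  {6,7}:1
  |U|=3: {4,6,7}:1  {5,6,7}:3
  |U|=4: {3,4,6,7}:1  {4,5,6,7}:4
  |U|=5: {2,3,4,6,7}:1  {3,4,5,6,7}:5
  |U|=6: {1,2,3,4,6,7}:1  {2,3,4,5,6,7}:6
  start at 0(i): 7
  start at 5(k): 1
sum over floor = 8

8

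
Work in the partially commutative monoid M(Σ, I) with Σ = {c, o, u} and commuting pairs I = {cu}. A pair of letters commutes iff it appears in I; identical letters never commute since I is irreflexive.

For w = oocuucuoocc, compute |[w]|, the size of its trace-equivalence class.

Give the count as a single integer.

drop 0:o onto floor
drop 1:o onto {0:o}
drop 2:c onto {1:o}
drop 3:u onto {1:o}
drop 4:u onto {3:u}
drop 5:c onto {2:c}
drop 6:u onto {4:u}
drop 7:o onto {5:c, 6:u}
drop 8:o onto {7:o}
drop 9:c onto {8:o}
drop 10:c onto {9:c}
ground layer = {0:o}
drop-orders for the pieces not yet dropped (sum over which currently-grounded one goes next):
  1 to go: {10} 1
  2 to go: {9,10} 1
  3 to go: {8,9,10} 1
  4 to go: {7,8,9,10} 1
  5 to go: {5,7,8,9,10} 1  {6,7,8,9,10} 1
  6 to go: {2,5,7,8,9,10} 1  {4,6,7,8,9,10} 1  {5,6,7,8,9,10} 2
  7 to go: {2,5,6,7,8,9,10} 3  {3,4,6,7,8,9,10} 1  {4,5,6,7,8,9,10} 3
  8 to go: {2,4,5,6,7,8,9,10} 6  {3,4,5,6,7,8,9,10} 4
  9 to go: {2,3,4,5,6,7,8,9,10} 10
  if 0:o drops first: 10 orders

10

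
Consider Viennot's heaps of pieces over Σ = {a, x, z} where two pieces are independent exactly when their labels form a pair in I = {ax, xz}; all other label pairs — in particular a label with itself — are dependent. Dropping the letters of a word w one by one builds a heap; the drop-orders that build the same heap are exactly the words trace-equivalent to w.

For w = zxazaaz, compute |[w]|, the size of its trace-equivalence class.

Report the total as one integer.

7

0(z) covers ∅
1(x) covers ∅
2(a) covers 0:z
3(z) covers 2:a
4(a) covers 3:z
5(a) covers 4:a
6(z) covers 5:a
floor of heap: 0:z, 1:x
completions by unplaced set U, small U first (add the entries for U minus each lowest piece of U):
  |U|=1: {1}:1  {6}:1
  |U|=2: {1,6}:2  {5,6}:1
  |U|=3: {1,5,6}:3  {4,5,6}:1
  |U|=4: {1,4,5,6}:4  {3,4,5,6}:1
  |U|=5: {1,3,4,5,6}:5  {2,3,4,5,6}:1
  start at 0(z): 6
  start at 1(x): 1
sum over floor = 7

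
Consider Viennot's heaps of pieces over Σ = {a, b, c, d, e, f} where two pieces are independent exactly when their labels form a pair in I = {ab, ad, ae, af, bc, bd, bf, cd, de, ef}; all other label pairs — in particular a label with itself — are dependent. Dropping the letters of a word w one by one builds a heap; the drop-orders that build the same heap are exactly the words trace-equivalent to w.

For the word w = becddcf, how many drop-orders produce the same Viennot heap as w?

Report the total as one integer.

drop 0:b onto floor
drop 1:e onto {0:b}
drop 2:c onto {1:e}
drop 3:d onto floor
drop 4:d onto {3:d}
drop 5:c onto {2:c}
drop 6:f onto {4:d, 5:c}
ground layer = {0:b, 3:d}
drop-orders for the pieces not yet dropped (sum over which currently-grounded one goes next):
  1 to go: {6} 1
  2 to go: {4,6} 1  {5,6} 1
  3 to go: {2,5,6} 1  {3,4,6} 1  {4,5,6} 2
  4 to go: {1,2,5,6} 1  {2,4,5,6} 3  {3,4,5,6} 3
  5 to go: {0,1,2,5,6} 1  {1,2,4,5,6} 4  {2,3,4,5,6} 6
  if 0:b drops first: 10 orders
  if 3:d drops first: 5 orders
heap linearizations: 15

15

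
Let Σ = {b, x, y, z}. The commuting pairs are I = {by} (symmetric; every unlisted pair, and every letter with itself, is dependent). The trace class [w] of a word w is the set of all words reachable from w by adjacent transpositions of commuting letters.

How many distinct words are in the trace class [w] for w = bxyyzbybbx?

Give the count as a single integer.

4

piece 0:b — minimal
piece 1:x rests on {0:b}
piece 2:y rests on {1:x}
piece 3:y rests on {2:y}
piece 4:z rests on {3:y}
piece 5:b rests on {4:z}
piece 6:y rests on {4:z}
piece 7:b rests on {5:b}
piece 8:b rests on {7:b}
piece 9:x rests on {6:y, 8:b}
minimal pieces: {0:b}
ways to finish when only these pieces remain (= sum over removing one remaining piece with nothing left below it):
  1 left: {9}→1
  2 left: {6,9}→1  {8,9}→1
  3 left: {6,8,9}→2  {7,8,9}→1
  4 left: {5,7,8,9}→1  {6,7,8,9}→3
  5 left: {5,6,7,8,9}→4
  6 left: {4,5,6,7,8,9}→4
  7 left: {3,4,5,6,7,8,9}→4
  8 left: {2,3,4,5,6,7,8,9}→4
  placing 0:b first → 4 extensions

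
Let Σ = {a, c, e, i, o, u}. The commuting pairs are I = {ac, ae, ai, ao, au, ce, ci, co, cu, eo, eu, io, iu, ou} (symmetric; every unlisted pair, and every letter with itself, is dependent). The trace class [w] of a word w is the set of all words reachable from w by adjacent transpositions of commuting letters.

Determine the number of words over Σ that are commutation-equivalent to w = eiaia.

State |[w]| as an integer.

piece 0:e — minimal
piece 1:i rests on {0:e}
piece 2:a — minimal
piece 3:i rests on {1:i}
piece 4:a rests on {2:a}
minimal pieces: {0:e, 2:a}
ways to finish when only these pieces remain (= sum over removing one remaining piece with nothing left below it):
  1 left: {3}→1  {4}→1
  2 left: {1,3}→1  {2,4}→1  {3,4}→2
  3 left: {0,1,3}→1  {1,3,4}→3  {2,3,4}→3
  placing 0:e first → 6 extensions
  placing 2:a first → 4 extensions
total linear extensions = 10

10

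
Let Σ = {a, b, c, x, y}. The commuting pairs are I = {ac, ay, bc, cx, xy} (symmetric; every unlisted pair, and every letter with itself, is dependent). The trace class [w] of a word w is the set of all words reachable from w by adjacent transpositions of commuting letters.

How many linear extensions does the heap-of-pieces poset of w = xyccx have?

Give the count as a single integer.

10

#0=x has no predecessor
#1=y has no predecessor
#2=c depends on [1:y]
#3=c depends on [2:c]
#4=x depends on [0:x]
sources: [0:x, 1:y]
N(rest) = Σ N(rest − s) over sources s of rest; N(one piece) = 1:
  size 1 → [3]=1  [4]=1
  size 2 → [0,4]=1  [2,3]=1  [3,4]=2
  size 3 → [0,3,4]=3  [1,2,3]=1  [2,3,4]=3
  first=0(x) contributes 4
  first=1(y) contributes 6
|[w]| = 10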